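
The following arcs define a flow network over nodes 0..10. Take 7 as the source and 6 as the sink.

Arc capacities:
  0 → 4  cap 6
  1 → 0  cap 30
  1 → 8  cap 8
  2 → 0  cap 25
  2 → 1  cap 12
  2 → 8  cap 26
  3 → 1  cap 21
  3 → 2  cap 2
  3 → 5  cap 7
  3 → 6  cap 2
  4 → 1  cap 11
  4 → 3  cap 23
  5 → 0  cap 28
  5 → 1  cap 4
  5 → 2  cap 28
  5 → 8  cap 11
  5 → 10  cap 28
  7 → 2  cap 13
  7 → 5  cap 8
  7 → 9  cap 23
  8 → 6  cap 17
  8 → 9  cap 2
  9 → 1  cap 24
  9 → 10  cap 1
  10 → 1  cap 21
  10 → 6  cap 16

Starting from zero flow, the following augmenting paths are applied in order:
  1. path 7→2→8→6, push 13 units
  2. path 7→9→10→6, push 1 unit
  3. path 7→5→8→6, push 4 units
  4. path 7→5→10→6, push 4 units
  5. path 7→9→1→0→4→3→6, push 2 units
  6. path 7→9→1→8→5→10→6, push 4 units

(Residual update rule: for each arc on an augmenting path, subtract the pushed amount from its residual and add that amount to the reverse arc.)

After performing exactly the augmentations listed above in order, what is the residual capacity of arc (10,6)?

Residual capacity of (10,6): 7

after path 1 (7→2→8→6, push 13): res(10,6)=16
after path 2 (7→9→10→6, push 1): res(10,6)=15
after path 3 (7→5→8→6, push 4): res(10,6)=15
after path 4 (7→5→10→6, push 4): res(10,6)=11
after path 5 (7→9→1→0→4→3→6, push 2): res(10,6)=11
after path 6 (7→9→1→8→5→10→6, push 4): res(10,6)=7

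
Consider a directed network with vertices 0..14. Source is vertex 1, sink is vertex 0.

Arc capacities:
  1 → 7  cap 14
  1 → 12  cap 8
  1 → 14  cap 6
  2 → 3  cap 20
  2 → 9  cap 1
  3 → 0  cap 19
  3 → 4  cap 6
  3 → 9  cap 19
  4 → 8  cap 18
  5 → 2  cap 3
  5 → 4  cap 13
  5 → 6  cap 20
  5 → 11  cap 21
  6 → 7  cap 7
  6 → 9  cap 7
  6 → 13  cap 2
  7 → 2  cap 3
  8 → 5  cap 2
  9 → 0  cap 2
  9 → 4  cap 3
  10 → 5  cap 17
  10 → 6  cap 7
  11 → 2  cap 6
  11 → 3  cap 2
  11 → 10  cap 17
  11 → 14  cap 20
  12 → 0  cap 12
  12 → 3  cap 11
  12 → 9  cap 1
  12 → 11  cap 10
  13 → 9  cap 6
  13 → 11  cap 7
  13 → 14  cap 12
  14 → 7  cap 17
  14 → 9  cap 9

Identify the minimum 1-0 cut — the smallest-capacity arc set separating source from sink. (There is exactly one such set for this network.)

augment #1: 1→12→0 push 8
augment #2: 1→14→9→0 push 2
augment #3: 1→7→2→3→0 push 3
augment #4: 1→14→9→4→8→5→2→3→0 push 2
max flow = 15; residual-reachable set from 1 gives S-side
cut edges (S→T): {(1,12), (7,2), (8,5), (9,0)} total cap 15

Min-cut arcs: {(1,12), (7,2), (8,5), (9,0)} (total capacity 15)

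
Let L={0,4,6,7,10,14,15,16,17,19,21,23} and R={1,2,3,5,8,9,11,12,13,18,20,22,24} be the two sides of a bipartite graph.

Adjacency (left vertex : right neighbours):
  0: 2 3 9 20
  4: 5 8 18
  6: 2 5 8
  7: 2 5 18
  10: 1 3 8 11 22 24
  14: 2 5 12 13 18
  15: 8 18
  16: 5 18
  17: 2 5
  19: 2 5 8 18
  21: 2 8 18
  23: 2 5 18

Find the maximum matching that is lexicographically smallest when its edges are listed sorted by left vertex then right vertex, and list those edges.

Lex-smallest maximum matching: {(0,3), (4,5), (6,2), (7,18), (10,1), (14,12), (15,8)}

|M| = 7 (so the lex-smallest maximum matching has 7 edges)
process left vertices in ascending order; for each, take the smallest-labelled available neighbour that still permits 7 edges overall, or leave it unmatched if none does
lex-smallest matching: {0-3, 4-5, 6-2, 7-18, 10-1, 14-12, 15-8}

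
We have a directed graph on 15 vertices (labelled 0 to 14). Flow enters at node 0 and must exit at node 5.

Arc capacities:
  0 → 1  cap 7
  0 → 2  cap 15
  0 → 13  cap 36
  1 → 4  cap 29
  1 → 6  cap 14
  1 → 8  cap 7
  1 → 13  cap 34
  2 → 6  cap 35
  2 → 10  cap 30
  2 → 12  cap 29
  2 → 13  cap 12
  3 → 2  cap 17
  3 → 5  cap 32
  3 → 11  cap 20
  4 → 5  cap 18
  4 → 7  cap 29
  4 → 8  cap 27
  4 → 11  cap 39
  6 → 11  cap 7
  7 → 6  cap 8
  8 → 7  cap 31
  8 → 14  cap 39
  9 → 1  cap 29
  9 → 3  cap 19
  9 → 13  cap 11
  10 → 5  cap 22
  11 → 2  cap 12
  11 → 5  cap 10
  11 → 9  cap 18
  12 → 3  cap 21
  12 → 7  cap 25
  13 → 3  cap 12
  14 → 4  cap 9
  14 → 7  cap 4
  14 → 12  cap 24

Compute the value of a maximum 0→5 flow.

augment #1: 0→1→4→5 bottleneck 7, total now 7
augment #2: 0→2→10→5 bottleneck 15, total now 22
augment #3: 0→13→3→5 bottleneck 12, total now 34

Maximum flow value: 34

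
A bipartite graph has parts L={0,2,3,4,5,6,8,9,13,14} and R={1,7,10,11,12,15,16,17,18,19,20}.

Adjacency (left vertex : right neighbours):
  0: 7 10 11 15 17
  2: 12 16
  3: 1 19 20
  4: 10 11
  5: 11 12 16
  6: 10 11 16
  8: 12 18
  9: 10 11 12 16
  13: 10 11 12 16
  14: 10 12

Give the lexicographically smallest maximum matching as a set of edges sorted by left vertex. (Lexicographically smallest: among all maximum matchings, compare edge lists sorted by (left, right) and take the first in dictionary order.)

|M| = 7 (so the lex-smallest maximum matching has 7 edges)
process left vertices in ascending order; for each, take the smallest-labelled available neighbour that still permits 7 edges overall, or leave it unmatched if none does
lex-smallest matching: {0-7, 2-12, 3-1, 4-10, 5-11, 6-16, 8-18}

Lex-smallest maximum matching: {(0,7), (2,12), (3,1), (4,10), (5,11), (6,16), (8,18)}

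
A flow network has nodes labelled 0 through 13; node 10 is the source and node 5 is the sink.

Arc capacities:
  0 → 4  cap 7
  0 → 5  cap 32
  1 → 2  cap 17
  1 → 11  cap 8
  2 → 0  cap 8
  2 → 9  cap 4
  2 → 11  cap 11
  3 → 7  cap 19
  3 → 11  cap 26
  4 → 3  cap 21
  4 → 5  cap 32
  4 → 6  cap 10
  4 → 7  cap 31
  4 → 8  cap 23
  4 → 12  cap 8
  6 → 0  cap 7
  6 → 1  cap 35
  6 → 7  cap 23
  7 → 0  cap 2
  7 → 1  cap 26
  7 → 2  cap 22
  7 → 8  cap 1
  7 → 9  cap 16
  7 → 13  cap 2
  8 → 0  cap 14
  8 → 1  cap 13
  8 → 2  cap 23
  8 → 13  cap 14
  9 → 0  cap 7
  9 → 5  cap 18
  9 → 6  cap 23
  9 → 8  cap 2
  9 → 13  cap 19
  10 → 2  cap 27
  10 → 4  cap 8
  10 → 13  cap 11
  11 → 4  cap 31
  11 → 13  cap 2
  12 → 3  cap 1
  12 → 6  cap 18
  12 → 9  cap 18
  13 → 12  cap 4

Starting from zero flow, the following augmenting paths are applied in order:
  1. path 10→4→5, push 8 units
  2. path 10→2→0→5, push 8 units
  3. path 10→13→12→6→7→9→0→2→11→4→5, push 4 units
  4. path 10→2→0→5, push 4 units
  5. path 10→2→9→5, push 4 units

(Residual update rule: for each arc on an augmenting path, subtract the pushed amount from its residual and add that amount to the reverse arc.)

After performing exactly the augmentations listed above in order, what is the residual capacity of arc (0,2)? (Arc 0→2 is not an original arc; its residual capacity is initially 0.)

Residual capacity of (0,2): 8

after path 1 (10→4→5, push 8): res(0,2)=0
after path 2 (10→2→0→5, push 8): res(0,2)=8
after path 3 (10→13→12→6→7→9→0→2→11→4→5, push 4): res(0,2)=4
after path 4 (10→2→0→5, push 4): res(0,2)=8
after path 5 (10→2→9→5, push 4): res(0,2)=8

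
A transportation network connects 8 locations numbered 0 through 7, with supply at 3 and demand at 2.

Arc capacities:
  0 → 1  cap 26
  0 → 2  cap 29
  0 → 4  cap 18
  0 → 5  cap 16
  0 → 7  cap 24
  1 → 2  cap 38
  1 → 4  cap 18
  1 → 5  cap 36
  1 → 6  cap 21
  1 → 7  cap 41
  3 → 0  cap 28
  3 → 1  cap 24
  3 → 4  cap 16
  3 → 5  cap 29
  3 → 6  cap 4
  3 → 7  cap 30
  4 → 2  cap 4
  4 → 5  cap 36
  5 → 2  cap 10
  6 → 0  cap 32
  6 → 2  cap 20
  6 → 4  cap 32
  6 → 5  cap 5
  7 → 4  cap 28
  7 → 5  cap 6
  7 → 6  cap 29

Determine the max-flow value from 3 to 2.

Maximum flow value: 99

augment #1: 3→0→2 bottleneck 28, total now 28
augment #2: 3→1→2 bottleneck 24, total now 52
augment #3: 3→4→2 bottleneck 4, total now 56
augment #4: 3→5→2 bottleneck 10, total now 66
augment #5: 3→6→2 bottleneck 4, total now 70
augment #6: 3→7→6→2 bottleneck 16, total now 86
augment #7: 3→7→6→0→2 bottleneck 1, total now 87
augment #8: 3→7→6→0→1→2 bottleneck 12, total now 99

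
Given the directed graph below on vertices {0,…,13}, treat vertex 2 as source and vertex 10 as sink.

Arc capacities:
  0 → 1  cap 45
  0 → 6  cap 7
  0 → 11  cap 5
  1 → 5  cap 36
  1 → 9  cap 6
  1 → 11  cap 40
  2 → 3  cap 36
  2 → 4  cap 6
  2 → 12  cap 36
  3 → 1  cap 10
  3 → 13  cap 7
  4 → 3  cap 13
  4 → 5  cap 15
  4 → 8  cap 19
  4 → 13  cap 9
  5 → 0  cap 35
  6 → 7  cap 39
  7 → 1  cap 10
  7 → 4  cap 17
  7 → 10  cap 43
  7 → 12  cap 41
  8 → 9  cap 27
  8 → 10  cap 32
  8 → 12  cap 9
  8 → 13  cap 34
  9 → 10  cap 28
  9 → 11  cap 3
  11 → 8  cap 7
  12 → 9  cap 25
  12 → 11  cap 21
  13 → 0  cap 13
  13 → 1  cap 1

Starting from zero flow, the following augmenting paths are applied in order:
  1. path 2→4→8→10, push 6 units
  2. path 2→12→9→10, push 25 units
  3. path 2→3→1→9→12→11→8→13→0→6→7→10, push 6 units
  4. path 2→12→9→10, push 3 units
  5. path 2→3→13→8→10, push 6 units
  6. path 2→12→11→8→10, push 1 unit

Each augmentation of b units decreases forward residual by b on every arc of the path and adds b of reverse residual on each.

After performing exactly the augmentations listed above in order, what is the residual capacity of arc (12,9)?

Residual capacity of (12,9): 3

after path 1 (2→4→8→10, push 6): res(12,9)=25
after path 2 (2→12→9→10, push 25): res(12,9)=0
after path 3 (2→3→1→9→12→11→8→13→0→6→7→10, push 6): res(12,9)=6
after path 4 (2→12→9→10, push 3): res(12,9)=3
after path 5 (2→3→13→8→10, push 6): res(12,9)=3
after path 6 (2→12→11→8→10, push 1): res(12,9)=3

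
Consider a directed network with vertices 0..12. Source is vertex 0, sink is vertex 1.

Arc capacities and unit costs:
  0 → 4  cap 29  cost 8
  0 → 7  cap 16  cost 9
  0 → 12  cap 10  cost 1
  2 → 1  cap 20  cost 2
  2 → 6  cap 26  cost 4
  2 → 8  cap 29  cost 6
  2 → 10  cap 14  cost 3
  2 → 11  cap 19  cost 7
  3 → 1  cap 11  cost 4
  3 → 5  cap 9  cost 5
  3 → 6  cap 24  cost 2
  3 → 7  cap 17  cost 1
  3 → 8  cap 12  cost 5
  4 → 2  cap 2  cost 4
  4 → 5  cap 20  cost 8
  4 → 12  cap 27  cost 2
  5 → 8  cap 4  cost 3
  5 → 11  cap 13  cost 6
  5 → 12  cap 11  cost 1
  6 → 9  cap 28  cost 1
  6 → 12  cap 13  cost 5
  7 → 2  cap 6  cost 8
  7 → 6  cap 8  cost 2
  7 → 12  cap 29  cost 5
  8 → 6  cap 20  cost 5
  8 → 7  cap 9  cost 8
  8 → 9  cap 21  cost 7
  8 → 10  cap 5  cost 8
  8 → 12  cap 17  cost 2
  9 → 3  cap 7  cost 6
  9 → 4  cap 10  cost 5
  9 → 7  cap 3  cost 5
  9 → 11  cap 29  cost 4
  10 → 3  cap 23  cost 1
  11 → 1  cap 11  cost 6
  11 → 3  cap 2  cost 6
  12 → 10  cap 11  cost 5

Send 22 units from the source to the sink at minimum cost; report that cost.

Minimum cost for 22 units: 338

shortest-cost path #1: 0→12→10→3→1 push 10 @ unit cost 11 (adds 110)
shortest-cost path #2: 0→4→2→1 push 2 @ unit cost 14 (adds 28)
shortest-cost path #3: 0→7→2→1 push 6 @ unit cost 19 (adds 114)
shortest-cost path #4: 0→4→12→10→3→1 push 1 @ unit cost 20 (adds 20)
shortest-cost path #5: 0→7→6→9→11→1 push 3 @ unit cost 22 (adds 66)
total cost = 338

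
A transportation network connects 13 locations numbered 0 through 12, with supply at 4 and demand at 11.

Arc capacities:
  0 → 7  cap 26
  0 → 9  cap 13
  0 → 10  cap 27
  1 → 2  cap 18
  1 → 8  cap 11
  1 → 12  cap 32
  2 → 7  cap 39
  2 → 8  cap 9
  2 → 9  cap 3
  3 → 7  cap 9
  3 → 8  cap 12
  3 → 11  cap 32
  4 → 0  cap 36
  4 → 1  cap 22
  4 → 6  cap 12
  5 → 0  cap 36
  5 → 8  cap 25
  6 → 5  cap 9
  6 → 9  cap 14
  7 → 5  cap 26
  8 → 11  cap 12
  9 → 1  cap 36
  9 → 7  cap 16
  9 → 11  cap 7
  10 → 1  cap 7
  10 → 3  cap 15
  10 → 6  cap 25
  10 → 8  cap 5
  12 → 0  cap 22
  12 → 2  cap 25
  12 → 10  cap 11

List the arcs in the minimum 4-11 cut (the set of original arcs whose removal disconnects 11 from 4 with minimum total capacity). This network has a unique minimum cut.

Min-cut arcs: {(8,11), (9,11), (10,3)} (total capacity 34)

augment #1: 4→0→9→11 push 7
augment #2: 4→1→8→11 push 11
augment #3: 4→0→10→3→11 push 15
augment #4: 4→0→10→8→11 push 1
max flow = 34; residual-reachable set from 4 gives S-side
cut edges (S→T): {(8,11), (9,11), (10,3)} total cap 34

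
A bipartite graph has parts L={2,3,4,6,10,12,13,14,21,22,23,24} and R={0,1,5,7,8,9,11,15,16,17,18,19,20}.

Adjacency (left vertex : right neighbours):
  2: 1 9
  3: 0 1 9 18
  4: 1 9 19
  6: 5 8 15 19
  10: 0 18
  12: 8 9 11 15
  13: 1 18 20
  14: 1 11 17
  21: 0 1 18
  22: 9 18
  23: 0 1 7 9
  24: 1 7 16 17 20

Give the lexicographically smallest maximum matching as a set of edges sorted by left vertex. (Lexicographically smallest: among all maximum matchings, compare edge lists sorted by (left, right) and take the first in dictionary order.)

|M| = 11 (so the lex-smallest maximum matching has 11 edges)
process left vertices in ascending order; for each, take the smallest-labelled available neighbour that still permits 11 edges overall, or leave it unmatched if none does
lex-smallest matching: {2-1, 3-0, 4-19, 6-5, 10-18, 12-8, 13-20, 14-11, 22-9, 23-7, 24-16}

Lex-smallest maximum matching: {(2,1), (3,0), (4,19), (6,5), (10,18), (12,8), (13,20), (14,11), (22,9), (23,7), (24,16)}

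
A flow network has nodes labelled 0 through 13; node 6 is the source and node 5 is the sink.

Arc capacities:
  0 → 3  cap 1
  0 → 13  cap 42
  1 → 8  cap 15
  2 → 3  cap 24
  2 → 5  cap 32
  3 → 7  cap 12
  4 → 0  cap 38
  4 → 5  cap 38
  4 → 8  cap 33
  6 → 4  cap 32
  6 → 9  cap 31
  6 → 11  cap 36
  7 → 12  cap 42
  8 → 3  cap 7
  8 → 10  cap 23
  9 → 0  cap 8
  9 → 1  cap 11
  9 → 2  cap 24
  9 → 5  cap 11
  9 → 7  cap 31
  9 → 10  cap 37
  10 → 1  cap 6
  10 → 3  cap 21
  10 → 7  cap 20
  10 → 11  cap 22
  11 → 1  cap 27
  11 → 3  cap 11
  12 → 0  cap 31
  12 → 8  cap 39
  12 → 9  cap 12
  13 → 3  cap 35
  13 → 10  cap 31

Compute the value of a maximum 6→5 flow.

Maximum flow value: 67

augment #1: 6→4→5 bottleneck 32, total now 32
augment #2: 6→9→5 bottleneck 11, total now 43
augment #3: 6→9→2→5 bottleneck 20, total now 63
augment #4: 6→11→3→7→12→9→2→5 bottleneck 4, total now 67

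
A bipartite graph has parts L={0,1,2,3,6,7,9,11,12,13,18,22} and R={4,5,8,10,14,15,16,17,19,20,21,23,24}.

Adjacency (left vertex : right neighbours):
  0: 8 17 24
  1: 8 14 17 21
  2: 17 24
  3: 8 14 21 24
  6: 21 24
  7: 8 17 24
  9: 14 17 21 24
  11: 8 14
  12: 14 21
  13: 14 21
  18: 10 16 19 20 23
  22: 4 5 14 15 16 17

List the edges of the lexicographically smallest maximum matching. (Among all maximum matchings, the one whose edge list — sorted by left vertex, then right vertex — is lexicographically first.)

|M| = 7 (so the lex-smallest maximum matching has 7 edges)
process left vertices in ascending order; for each, take the smallest-labelled available neighbour that still permits 7 edges overall, or leave it unmatched if none does
lex-smallest matching: {0-8, 1-14, 2-17, 3-21, 6-24, 18-10, 22-4}

Lex-smallest maximum matching: {(0,8), (1,14), (2,17), (3,21), (6,24), (18,10), (22,4)}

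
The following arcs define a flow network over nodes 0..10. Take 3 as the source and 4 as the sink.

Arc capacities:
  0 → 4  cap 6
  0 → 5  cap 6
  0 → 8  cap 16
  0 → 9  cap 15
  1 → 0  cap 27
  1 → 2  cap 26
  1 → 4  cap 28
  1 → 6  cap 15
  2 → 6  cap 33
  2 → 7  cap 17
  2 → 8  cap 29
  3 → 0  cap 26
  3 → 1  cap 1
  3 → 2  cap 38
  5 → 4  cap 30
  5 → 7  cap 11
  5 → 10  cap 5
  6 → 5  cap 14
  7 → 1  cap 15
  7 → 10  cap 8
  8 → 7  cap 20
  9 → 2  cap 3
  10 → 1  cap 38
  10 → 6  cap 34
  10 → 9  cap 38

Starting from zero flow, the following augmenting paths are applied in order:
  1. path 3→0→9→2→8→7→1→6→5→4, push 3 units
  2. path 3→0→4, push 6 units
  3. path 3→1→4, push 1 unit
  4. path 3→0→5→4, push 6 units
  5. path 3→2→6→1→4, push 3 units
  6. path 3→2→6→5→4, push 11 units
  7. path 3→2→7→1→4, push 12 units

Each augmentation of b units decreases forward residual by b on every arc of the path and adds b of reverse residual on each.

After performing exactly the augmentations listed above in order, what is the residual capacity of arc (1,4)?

Residual capacity of (1,4): 12

after path 1 (3→0→9→2→8→7→1→6→5→4, push 3): res(1,4)=28
after path 2 (3→0→4, push 6): res(1,4)=28
after path 3 (3→1→4, push 1): res(1,4)=27
after path 4 (3→0→5→4, push 6): res(1,4)=27
after path 5 (3→2→6→1→4, push 3): res(1,4)=24
after path 6 (3→2→6→5→4, push 11): res(1,4)=24
after path 7 (3→2→7→1→4, push 12): res(1,4)=12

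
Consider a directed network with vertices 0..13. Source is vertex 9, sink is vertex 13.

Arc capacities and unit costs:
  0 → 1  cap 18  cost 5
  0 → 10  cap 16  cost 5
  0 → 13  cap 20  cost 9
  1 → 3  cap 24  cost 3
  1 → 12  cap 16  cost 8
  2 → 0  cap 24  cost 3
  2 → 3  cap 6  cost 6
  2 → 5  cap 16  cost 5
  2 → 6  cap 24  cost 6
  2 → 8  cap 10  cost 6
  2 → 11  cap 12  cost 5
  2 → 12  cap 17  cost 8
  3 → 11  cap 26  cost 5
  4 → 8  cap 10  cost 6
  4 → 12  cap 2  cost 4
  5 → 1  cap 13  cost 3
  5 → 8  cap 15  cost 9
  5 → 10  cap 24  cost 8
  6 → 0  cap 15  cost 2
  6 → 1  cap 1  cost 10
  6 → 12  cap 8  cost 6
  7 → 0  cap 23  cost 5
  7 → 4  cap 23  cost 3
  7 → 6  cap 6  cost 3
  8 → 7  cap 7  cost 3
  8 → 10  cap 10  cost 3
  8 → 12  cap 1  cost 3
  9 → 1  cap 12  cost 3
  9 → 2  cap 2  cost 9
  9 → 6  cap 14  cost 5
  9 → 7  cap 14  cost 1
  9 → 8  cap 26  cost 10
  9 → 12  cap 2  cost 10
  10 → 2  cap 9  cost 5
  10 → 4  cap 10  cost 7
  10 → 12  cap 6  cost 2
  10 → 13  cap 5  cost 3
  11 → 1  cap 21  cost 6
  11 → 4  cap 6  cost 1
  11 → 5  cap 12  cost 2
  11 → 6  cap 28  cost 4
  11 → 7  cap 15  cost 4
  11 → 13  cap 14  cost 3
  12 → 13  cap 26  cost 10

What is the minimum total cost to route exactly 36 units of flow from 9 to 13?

Minimum cost for 36 units: 533

shortest-cost path #1: 9→1→3→11→13 push 12 @ unit cost 14 (adds 168)
shortest-cost path #2: 9→7→0→10→13 push 5 @ unit cost 14 (adds 70)
shortest-cost path #3: 9→7→0→13 push 9 @ unit cost 15 (adds 135)
shortest-cost path #4: 9→6→0→13 push 10 @ unit cost 16 (adds 160)
total cost = 533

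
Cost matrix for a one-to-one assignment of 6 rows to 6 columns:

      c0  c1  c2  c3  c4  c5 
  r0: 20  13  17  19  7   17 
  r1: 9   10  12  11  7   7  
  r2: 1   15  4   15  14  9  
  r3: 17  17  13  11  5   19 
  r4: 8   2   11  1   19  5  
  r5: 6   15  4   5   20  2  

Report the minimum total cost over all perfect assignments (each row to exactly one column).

Minimum assignment cost: 31

optimal assignment: row0→col1 (cost 13), row1→col5 (cost 7), row2→col0 (cost 1), row3→col4 (cost 5), row4→col3 (cost 1), row5→col2 (cost 4)
total = 13 + 7 + 1 + 5 + 1 + 4 = 31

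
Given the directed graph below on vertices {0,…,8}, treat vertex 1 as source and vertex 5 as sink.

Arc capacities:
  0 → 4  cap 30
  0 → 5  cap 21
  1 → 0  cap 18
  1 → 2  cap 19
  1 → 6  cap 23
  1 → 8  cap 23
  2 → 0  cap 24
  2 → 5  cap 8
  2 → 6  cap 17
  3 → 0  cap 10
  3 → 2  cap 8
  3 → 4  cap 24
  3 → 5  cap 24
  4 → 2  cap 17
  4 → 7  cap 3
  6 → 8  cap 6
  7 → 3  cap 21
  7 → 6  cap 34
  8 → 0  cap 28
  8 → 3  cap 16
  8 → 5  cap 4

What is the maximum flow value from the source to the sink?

Maximum flow value: 52

augment #1: 1→0→5 bottleneck 18, total now 18
augment #2: 1→2→5 bottleneck 8, total now 26
augment #3: 1→8→5 bottleneck 4, total now 30
augment #4: 1→2→0→5 bottleneck 3, total now 33
augment #5: 1→8→3→5 bottleneck 16, total now 49
augment #6: 1→2→0→4→7→3→5 bottleneck 3, total now 52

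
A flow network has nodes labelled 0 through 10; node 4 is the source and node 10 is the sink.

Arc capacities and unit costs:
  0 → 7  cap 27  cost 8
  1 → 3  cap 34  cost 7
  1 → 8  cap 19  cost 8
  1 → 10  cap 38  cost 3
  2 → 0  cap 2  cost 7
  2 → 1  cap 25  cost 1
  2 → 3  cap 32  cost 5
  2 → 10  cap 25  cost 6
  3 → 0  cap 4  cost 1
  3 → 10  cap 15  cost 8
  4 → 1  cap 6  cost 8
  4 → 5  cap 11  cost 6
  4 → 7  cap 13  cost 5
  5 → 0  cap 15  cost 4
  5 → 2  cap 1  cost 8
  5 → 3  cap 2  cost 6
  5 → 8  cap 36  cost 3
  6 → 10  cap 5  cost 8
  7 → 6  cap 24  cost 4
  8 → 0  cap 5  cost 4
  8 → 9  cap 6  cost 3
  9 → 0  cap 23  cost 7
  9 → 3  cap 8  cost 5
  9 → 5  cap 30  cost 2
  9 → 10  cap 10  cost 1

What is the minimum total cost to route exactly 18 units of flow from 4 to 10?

shortest-cost path #1: 4→1→10 push 6 @ unit cost 11 (adds 66)
shortest-cost path #2: 4→5→8→9→10 push 6 @ unit cost 13 (adds 78)
shortest-cost path #3: 4→7→6→10 push 5 @ unit cost 17 (adds 85)
shortest-cost path #4: 4→5→2→1→10 push 1 @ unit cost 18 (adds 18)
total cost = 247

Minimum cost for 18 units: 247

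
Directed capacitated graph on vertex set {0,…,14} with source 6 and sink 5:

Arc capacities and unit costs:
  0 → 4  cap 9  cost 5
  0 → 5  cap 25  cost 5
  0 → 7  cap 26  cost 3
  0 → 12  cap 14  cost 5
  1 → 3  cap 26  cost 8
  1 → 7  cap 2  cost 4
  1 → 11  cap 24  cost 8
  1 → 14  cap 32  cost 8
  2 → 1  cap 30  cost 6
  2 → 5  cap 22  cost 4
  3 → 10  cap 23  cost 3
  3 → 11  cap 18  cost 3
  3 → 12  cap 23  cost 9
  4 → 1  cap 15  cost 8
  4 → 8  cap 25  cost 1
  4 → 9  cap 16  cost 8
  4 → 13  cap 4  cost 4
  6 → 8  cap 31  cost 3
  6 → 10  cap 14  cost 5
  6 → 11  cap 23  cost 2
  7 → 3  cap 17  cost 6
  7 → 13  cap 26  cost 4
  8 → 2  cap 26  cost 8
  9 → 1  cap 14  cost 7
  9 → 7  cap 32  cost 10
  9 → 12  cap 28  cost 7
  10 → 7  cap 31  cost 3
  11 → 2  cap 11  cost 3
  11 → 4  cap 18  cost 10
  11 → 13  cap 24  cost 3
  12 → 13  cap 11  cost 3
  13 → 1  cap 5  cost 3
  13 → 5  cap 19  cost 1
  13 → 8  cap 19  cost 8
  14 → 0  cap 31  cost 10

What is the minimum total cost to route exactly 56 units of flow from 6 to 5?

shortest-cost path #1: 6→11→13→5 push 19 @ unit cost 6 (adds 114)
shortest-cost path #2: 6→11→2→5 push 4 @ unit cost 9 (adds 36)
shortest-cost path #3: 6→8→2→5 push 18 @ unit cost 15 (adds 270)
shortest-cost path #4: 6→8→2→11→13→1→14→0→5 push 4 @ unit cost 37 (adds 148)
shortest-cost path #5: 6→10→7→13→1→14→0→5 push 1 @ unit cost 38 (adds 38)
shortest-cost path #6: 6→8→2→1→14→0→5 push 4 @ unit cost 40 (adds 160)
shortest-cost path #7: 6→10→7→13→11→2→1→14→0→5 push 6 @ unit cost 41 (adds 246)
total cost = 1012

Minimum cost for 56 units: 1012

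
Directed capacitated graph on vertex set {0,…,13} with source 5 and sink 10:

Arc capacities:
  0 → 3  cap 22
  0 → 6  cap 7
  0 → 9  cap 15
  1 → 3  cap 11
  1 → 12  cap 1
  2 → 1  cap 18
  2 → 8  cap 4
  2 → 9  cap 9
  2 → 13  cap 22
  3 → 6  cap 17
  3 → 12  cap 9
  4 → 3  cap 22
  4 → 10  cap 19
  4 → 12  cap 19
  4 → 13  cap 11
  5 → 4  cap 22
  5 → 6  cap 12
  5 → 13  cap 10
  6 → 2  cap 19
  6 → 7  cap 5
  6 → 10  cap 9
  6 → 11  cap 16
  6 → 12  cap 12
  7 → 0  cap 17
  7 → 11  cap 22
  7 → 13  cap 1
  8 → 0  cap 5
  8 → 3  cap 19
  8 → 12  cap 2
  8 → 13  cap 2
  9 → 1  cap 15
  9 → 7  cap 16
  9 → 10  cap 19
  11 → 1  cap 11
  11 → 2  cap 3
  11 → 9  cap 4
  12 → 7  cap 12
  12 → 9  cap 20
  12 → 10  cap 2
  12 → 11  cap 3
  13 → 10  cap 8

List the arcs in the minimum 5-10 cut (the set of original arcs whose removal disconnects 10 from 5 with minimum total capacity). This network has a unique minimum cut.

Min-cut arcs: {(5,4), (5,6), (13,10)} (total capacity 42)

augment #1: 5→4→10 push 19
augment #2: 5→6→10 push 9
augment #3: 5→13→10 push 8
augment #4: 5→4→12→10 push 2
augment #5: 5→4→12→9→10 push 1
augment #6: 5→6→2→9→10 push 3
max flow = 42; residual-reachable set from 5 gives S-side
cut edges (S→T): {(5,4), (5,6), (13,10)} total cap 42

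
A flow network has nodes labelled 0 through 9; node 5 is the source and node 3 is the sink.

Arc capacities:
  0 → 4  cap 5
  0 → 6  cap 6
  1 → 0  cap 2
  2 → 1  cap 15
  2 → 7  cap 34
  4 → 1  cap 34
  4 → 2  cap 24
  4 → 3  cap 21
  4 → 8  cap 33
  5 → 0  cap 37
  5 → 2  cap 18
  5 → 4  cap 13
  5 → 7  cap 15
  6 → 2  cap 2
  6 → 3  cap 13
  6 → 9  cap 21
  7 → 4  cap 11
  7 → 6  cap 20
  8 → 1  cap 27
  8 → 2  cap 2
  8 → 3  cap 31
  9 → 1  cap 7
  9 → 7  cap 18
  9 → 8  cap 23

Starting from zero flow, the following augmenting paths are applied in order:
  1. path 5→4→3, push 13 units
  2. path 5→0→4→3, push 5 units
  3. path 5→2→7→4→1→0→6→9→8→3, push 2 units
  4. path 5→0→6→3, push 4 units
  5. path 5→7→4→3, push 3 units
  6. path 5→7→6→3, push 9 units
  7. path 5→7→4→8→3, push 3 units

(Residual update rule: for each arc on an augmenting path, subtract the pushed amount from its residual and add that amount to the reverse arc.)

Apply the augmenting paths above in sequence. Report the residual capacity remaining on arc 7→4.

Residual capacity of (7,4): 3

after path 1 (5→4→3, push 13): res(7,4)=11
after path 2 (5→0→4→3, push 5): res(7,4)=11
after path 3 (5→2→7→4→1→0→6→9→8→3, push 2): res(7,4)=9
after path 4 (5→0→6→3, push 4): res(7,4)=9
after path 5 (5→7→4→3, push 3): res(7,4)=6
after path 6 (5→7→6→3, push 9): res(7,4)=6
after path 7 (5→7→4→8→3, push 3): res(7,4)=3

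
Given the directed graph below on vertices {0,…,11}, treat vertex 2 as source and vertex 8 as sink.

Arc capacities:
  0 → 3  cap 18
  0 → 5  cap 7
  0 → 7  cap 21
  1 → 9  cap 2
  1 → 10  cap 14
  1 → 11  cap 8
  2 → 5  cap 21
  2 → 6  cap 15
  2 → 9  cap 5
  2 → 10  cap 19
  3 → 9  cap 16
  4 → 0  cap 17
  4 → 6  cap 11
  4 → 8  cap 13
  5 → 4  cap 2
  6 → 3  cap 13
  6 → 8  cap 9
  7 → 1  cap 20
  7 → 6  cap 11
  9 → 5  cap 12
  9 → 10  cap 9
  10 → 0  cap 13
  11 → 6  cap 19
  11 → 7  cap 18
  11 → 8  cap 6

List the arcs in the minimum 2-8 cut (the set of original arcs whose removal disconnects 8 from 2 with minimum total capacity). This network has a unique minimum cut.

augment #1: 2→6→8 push 9
augment #2: 2→5→4→8 push 2
augment #3: 2→10→0→7→1→11→8 push 6
max flow = 17; residual-reachable set from 2 gives S-side
cut edges (S→T): {(5,4), (6,8), (11,8)} total cap 17

Min-cut arcs: {(5,4), (6,8), (11,8)} (total capacity 17)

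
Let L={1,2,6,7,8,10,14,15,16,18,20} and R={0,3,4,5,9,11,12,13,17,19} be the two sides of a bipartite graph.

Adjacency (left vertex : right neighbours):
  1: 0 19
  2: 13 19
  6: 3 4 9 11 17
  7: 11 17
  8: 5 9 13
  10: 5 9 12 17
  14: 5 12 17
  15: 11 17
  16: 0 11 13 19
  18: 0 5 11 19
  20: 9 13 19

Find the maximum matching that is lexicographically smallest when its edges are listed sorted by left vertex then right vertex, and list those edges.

Lex-smallest maximum matching: {(1,0), (2,13), (6,3), (7,11), (8,5), (10,9), (14,12), (15,17), (16,19)}

|M| = 9 (so the lex-smallest maximum matching has 9 edges)
process left vertices in ascending order; for each, take the smallest-labelled available neighbour that still permits 9 edges overall, or leave it unmatched if none does
lex-smallest matching: {1-0, 2-13, 6-3, 7-11, 8-5, 10-9, 14-12, 15-17, 16-19}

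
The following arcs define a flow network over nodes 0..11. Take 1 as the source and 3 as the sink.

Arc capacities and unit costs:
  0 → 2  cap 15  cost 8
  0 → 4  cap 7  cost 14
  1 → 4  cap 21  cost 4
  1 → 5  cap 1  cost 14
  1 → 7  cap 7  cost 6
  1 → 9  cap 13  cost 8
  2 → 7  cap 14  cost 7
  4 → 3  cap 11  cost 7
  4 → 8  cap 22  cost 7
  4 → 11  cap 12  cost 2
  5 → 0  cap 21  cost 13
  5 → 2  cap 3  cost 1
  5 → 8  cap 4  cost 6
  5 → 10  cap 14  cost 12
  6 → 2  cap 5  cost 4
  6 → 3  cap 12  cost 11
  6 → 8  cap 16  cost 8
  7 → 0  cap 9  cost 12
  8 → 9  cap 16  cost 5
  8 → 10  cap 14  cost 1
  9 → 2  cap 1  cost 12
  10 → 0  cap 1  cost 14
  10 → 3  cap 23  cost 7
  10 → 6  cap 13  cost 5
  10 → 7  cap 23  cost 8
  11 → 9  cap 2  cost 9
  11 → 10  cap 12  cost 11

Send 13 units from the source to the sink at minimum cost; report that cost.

shortest-cost path #1: 1→4→3 push 11 @ unit cost 11 (adds 121)
shortest-cost path #2: 1→4→8→10→3 push 2 @ unit cost 19 (adds 38)
total cost = 159

Minimum cost for 13 units: 159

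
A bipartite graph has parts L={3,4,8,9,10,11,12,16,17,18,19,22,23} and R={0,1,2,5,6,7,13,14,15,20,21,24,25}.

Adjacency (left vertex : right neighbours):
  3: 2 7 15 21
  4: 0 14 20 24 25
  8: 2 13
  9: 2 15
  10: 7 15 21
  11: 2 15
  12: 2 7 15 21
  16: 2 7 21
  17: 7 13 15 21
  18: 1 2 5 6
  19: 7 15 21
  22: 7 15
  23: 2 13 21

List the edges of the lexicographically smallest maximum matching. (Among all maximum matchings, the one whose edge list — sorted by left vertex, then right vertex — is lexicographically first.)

|M| = 7 (so the lex-smallest maximum matching has 7 edges)
process left vertices in ascending order; for each, take the smallest-labelled available neighbour that still permits 7 edges overall, or leave it unmatched if none does
lex-smallest matching: {3-2, 4-0, 8-13, 9-15, 10-7, 12-21, 18-1}

Lex-smallest maximum matching: {(3,2), (4,0), (8,13), (9,15), (10,7), (12,21), (18,1)}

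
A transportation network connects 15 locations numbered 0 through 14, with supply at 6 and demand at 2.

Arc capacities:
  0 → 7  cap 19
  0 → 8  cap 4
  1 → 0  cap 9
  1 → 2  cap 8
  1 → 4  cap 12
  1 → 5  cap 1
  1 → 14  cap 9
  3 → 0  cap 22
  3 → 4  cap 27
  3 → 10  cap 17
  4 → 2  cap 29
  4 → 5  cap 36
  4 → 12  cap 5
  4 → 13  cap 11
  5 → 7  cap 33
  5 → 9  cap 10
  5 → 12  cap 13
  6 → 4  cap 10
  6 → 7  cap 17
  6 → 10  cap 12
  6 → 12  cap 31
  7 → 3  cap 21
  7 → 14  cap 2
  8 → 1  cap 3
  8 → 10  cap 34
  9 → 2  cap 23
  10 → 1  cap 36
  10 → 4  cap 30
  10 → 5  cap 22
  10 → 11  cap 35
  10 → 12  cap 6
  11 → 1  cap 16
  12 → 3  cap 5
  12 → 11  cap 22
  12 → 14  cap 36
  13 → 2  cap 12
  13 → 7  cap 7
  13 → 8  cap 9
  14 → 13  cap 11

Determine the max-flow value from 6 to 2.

augment #1: 6→4→2 bottleneck 10, total now 10
augment #2: 6→10→1→2 bottleneck 8, total now 18
augment #3: 6→10→4→2 bottleneck 4, total now 22
augment #4: 6→7→3→4→2 bottleneck 15, total now 37
augment #5: 6→7→14→13→2 bottleneck 2, total now 39
augment #6: 6→12→14→13→2 bottleneck 9, total now 48
augment #7: 6→12→3→4→13→2 bottleneck 1, total now 49
augment #8: 6→12→3→4→5→9→2 bottleneck 4, total now 53
augment #9: 6→12→11→1→5→9→2 bottleneck 1, total now 54
augment #10: 6→12→11→1→4→5→9→2 bottleneck 5, total now 59

Maximum flow value: 59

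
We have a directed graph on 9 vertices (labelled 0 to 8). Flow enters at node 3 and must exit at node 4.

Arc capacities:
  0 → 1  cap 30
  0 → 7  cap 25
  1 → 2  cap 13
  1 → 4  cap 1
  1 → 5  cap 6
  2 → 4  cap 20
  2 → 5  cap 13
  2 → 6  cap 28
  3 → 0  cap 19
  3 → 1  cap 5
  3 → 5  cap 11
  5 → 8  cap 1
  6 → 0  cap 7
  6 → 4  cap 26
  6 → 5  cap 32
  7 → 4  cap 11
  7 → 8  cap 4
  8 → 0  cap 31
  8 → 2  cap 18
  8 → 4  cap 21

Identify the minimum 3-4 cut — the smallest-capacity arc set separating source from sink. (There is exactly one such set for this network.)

Min-cut arcs: {(3,0), (3,1), (5,8)} (total capacity 25)

augment #1: 3→1→4 push 1
augment #2: 3→0→7→4 push 11
augment #3: 3→1→2→4 push 4
augment #4: 3→5→8→4 push 1
augment #5: 3→0→1→2→4 push 8
max flow = 25; residual-reachable set from 3 gives S-side
cut edges (S→T): {(3,0), (3,1), (5,8)} total cap 25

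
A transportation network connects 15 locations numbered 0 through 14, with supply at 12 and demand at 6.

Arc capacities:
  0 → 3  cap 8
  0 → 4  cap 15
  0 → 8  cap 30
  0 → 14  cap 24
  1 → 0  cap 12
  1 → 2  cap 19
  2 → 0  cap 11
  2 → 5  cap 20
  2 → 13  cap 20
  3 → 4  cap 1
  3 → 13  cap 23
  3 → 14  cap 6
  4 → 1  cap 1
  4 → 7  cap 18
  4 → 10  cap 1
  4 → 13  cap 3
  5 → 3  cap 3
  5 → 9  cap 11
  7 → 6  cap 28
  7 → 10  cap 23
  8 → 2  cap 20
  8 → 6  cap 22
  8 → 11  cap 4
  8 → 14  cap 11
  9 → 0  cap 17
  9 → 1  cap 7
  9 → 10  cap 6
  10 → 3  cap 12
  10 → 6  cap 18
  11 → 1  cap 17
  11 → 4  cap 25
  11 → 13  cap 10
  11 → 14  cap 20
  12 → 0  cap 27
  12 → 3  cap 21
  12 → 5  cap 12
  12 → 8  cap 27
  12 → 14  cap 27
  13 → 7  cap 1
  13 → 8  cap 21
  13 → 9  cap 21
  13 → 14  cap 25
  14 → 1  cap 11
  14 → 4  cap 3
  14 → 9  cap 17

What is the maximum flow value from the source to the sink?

augment #1: 12→8→6 bottleneck 22, total now 22
augment #2: 12→0→4→7→6 bottleneck 15, total now 37
augment #3: 12→3→4→7→6 bottleneck 1, total now 38
augment #4: 12→3→13→7→6 bottleneck 1, total now 39
augment #5: 12→5→9→10→6 bottleneck 6, total now 45
augment #6: 12→14→4→7→6 bottleneck 2, total now 47
augment #7: 12→14→4→10→6 bottleneck 1, total now 48

Maximum flow value: 48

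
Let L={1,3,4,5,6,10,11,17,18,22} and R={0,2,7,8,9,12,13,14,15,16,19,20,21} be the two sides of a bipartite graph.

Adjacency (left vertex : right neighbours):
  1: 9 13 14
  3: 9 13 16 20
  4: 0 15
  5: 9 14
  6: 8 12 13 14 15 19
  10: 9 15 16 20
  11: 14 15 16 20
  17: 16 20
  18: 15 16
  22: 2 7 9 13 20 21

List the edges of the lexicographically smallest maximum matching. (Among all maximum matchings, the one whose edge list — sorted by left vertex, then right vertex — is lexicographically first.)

Lex-smallest maximum matching: {(1,9), (3,13), (4,0), (5,14), (6,8), (10,15), (11,16), (17,20), (22,2)}

|M| = 9 (so the lex-smallest maximum matching has 9 edges)
process left vertices in ascending order; for each, take the smallest-labelled available neighbour that still permits 9 edges overall, or leave it unmatched if none does
lex-smallest matching: {1-9, 3-13, 4-0, 5-14, 6-8, 10-15, 11-16, 17-20, 22-2}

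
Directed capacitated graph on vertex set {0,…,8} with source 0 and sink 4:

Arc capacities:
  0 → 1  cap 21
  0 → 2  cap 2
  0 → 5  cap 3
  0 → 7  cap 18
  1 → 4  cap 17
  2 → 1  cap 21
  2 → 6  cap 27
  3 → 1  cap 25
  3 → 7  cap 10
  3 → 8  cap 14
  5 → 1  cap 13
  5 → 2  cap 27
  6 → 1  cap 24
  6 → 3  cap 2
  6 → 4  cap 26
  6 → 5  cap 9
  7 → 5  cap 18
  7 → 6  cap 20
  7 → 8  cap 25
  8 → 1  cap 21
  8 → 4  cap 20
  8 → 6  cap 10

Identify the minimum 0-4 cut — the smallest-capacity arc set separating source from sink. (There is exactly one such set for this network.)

augment #1: 0→1→4 push 17
augment #2: 0→2→6→4 push 2
augment #3: 0→7→6→4 push 18
augment #4: 0→5→2→6→4 push 3
max flow = 40; residual-reachable set from 0 gives S-side
cut edges (S→T): {(0,2), (0,5), (0,7), (1,4)} total cap 40

Min-cut arcs: {(0,2), (0,5), (0,7), (1,4)} (total capacity 40)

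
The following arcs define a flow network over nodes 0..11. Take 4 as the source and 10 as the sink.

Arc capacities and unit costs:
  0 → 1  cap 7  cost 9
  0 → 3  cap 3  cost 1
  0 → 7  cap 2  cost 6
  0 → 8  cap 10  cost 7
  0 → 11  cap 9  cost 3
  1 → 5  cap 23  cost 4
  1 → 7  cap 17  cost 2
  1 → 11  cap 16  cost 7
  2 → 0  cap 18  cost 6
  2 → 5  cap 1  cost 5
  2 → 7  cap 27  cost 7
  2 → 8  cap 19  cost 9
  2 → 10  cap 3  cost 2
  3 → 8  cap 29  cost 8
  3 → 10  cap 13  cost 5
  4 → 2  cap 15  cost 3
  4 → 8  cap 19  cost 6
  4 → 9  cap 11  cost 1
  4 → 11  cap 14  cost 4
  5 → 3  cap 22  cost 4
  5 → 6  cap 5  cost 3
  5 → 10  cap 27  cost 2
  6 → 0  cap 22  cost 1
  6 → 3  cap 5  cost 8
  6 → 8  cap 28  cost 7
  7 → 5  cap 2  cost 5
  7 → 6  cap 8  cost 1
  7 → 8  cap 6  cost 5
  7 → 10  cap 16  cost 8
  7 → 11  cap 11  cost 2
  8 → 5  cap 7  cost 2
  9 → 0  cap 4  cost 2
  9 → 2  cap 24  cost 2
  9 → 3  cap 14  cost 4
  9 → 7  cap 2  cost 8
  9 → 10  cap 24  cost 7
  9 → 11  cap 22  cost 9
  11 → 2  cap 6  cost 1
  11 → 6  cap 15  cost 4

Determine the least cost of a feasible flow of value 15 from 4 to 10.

shortest-cost path #1: 4→2→10 push 3 @ unit cost 5 (adds 15)
shortest-cost path #2: 4→9→10 push 11 @ unit cost 8 (adds 88)
shortest-cost path #3: 4→8→5→10 push 1 @ unit cost 10 (adds 10)
total cost = 113

Minimum cost for 15 units: 113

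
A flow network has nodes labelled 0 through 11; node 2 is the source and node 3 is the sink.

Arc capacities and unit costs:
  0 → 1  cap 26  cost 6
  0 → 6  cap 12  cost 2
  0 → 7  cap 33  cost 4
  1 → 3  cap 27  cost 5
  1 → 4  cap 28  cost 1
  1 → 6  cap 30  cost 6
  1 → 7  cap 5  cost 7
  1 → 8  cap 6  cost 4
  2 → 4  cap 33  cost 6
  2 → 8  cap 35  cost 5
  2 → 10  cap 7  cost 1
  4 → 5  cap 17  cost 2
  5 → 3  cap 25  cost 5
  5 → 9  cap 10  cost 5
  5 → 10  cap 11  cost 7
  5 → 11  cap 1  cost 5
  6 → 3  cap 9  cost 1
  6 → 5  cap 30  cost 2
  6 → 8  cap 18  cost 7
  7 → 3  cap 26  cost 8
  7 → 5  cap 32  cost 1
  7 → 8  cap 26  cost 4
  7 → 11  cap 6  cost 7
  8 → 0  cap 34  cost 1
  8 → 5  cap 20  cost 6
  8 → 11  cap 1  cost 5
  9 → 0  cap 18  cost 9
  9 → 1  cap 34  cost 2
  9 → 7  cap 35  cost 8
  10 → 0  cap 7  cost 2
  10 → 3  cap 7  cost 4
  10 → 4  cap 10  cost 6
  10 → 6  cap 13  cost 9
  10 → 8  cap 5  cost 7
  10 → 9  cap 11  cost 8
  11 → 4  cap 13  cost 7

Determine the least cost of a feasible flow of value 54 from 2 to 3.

shortest-cost path #1: 2→10→3 push 7 @ unit cost 5 (adds 35)
shortest-cost path #2: 2→8→0→6→3 push 9 @ unit cost 9 (adds 81)
shortest-cost path #3: 2→4→5→3 push 17 @ unit cost 13 (adds 221)
shortest-cost path #4: 2→8→0→6→5→3 push 3 @ unit cost 15 (adds 45)
shortest-cost path #5: 2→8→5→3 push 5 @ unit cost 16 (adds 80)
shortest-cost path #6: 2→8→0→1→3 push 13 @ unit cost 17 (adds 221)
total cost = 683

Minimum cost for 54 units: 683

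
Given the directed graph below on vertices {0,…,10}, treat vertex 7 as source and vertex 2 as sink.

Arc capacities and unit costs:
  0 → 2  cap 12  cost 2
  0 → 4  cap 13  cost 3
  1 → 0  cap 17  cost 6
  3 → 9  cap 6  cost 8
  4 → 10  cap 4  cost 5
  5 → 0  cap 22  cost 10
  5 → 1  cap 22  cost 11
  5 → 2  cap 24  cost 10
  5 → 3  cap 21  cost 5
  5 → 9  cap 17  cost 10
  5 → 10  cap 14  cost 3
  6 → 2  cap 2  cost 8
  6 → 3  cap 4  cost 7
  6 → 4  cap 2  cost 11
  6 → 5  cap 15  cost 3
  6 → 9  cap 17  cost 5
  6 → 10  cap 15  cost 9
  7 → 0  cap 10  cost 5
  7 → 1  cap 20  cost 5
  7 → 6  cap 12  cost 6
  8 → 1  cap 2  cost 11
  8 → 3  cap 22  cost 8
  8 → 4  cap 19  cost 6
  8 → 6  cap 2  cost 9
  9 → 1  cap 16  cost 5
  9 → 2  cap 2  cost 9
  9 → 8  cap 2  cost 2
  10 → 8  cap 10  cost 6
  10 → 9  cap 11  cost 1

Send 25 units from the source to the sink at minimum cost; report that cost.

Minimum cost for 25 units: 343

shortest-cost path #1: 7→0→2 push 10 @ unit cost 7 (adds 70)
shortest-cost path #2: 7→1→0→2 push 2 @ unit cost 13 (adds 26)
shortest-cost path #3: 7→6→2 push 2 @ unit cost 14 (adds 28)
shortest-cost path #4: 7→6→5→2 push 10 @ unit cost 19 (adds 190)
shortest-cost path #5: 7→1→0→4→10→9→2 push 1 @ unit cost 29 (adds 29)
total cost = 343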